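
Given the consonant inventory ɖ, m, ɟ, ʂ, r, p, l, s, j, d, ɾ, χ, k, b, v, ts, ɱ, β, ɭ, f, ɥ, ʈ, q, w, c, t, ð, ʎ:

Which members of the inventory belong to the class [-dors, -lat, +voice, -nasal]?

Among the inventory, the [-dorsal] segments are /ɖ, m, ʂ, r, p, l, s, d, ɾ, b, v, ts, ɱ, β, ɭ, f, ʈ, t, ð/.
Of those, [-lateral] gives /ɖ, m, ʂ, r, p, s, d, ɾ, b, v, ts, ɱ, β, f, ʈ, t, ð/.
Of those, [+voice] gives /ɖ, m, r, d, ɾ, b, v, ɱ, β, ð/.
Of those, [-nasal] leaves /ɖ, r, d, ɾ, b, v, β, ð/.

ɖ, r, d, ɾ, b, v, β, ð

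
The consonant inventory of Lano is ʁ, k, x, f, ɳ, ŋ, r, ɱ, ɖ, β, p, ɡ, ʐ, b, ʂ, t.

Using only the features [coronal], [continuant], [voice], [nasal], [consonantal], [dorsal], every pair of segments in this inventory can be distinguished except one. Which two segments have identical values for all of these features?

r, ʐ

Both /r/ and /ʐ/ are [+coronal], [+continuant], [+voice], [−nasal], [+consonantal], [−dorsal]. Since the list omits [sonorant], [strident] and [anterior] — which do distinguish the alveolar trill from the voiced retroflex fricative — this pair collapses; all other pairs remain distinct.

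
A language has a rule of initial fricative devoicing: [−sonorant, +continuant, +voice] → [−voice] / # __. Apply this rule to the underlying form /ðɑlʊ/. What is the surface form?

The only segment in the rule's environment that also matches [−sonorant, +continuant, +voice] is /ð/. Applying [−voice] turns the voiced dental fricative into /θ/ (voiceless dental fricative), giving [θɑlʊ].

[θɑlʊ]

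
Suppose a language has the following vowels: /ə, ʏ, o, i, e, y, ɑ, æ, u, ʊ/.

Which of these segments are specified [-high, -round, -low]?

Checking each segment against [-high], [-round], [-low]: /ə/ (mid central vowel (schwa)), /e/ (mid front unrounded tense vowel) satisfy every feature; every other segment in the inventory fails at least one.

ə, e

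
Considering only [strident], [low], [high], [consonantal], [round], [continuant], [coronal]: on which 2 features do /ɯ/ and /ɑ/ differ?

/ɯ/ is the high back unrounded vowel and /ɑ/ is the low back unrounded vowel. Both are [−strident], [−consonantal], [−round], [+continuant], [−coronal]. /ɯ/ is [+high] while /ɑ/ is [−high]; /ɯ/ is [−low] while /ɑ/ is [+low], so the distinguishing features are [high], [low].

[high], [low]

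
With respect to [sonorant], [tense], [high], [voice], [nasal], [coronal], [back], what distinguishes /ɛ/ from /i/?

/ɛ/ is the mid front unrounded lax vowel and /i/ is the high front unrounded tense vowel. Both are [+sonorant], [+voice], [−nasal], [−coronal], [−back]. /ɛ/ is [−high] while /i/ is [+high]; /ɛ/ is [−tense] while /i/ is [+tense], so the distinguishing features are [high], [tense].

[high], [tense]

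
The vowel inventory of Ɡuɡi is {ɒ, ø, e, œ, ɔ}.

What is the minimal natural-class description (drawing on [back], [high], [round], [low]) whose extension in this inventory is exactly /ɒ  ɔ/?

[+back]

The target set is precisely the extension of [+back] in this inventory.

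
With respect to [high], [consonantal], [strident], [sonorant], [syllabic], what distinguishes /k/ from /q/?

/k/ is the voiceless velar stop and /q/ is the voiceless uvular stop. Both are [+consonantal], [-strident], [-sonorant], [-syllabic]. /k/ is [+high] while /q/ is [-high], so the distinguishing feature is [high].

[high]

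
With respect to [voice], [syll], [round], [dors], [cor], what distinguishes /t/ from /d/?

[voice]

/t/ (voiceless alveolar stop) and /d/ (voiced alveolar stop) agree on [−syllabic], [−round], [−dorsal], [+coronal]. They differ on [voice] (/t/ [−], /d/ [+]).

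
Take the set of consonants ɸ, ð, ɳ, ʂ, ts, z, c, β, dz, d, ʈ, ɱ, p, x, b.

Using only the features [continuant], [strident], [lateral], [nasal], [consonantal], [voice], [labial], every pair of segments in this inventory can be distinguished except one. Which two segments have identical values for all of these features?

Both /c/ and /ʈ/ are [−continuant], [−strident], [−lateral], [−nasal], [+consonantal], [−voice], [−labial]. Since the list omits [dorsal] — which does distinguish the voiceless palatal stop from the voiceless retroflex stop — this pair collapses; all other pairs remain distinct.

c, ʈ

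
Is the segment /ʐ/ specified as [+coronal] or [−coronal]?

/ʐ/ is the voiced retroflex fricative, hence [+coronal].

[+coronal]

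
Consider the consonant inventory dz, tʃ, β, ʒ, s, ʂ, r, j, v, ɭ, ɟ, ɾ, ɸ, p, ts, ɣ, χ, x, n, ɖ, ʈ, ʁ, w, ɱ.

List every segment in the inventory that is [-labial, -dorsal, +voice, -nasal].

dz, ʒ, r, ɭ, ɾ, ɖ

Checking each segment against [-labial], [-dorsal], [+voice], [-nasal]: /dz/ (voiced alveolar affricate), /ʒ/ (voiced postalveolar fricative), /r/ (alveolar trill), /ɭ/ (retroflex lateral approximant), /ɾ/ (alveolar tap), /ɖ/ (voiced retroflex stop) satisfy every feature; every other segment in the inventory fails at least one.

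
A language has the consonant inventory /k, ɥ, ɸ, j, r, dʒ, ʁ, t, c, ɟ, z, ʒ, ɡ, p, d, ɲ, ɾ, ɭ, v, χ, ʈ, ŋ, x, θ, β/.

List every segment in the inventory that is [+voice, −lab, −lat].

First, the [+voice] segments are /ɥ, j, r, dʒ, ʁ, ɟ, z, ʒ, ɡ, d, ɲ, ɾ, ɭ, v, ŋ, β/.
Intersecting with [−labial] gives /j, r, dʒ, ʁ, ɟ, z, ʒ, ɡ, d, ɲ, ɾ, ɭ, ŋ/.
Within that set, [−lateral] leaves /j, r, dʒ, ʁ, ɟ, z, ʒ, ɡ, d, ɲ, ɾ, ŋ/.

j, r, dʒ, ʁ, ɟ, z, ʒ, ɡ, d, ɲ, ɾ, ŋ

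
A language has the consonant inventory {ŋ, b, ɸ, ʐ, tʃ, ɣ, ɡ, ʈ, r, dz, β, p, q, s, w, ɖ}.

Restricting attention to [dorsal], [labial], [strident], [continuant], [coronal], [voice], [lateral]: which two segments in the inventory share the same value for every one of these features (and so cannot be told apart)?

Both /ɡ/ and /ŋ/ are [+dorsal], [−labial], [−strident], [−continuant], [−coronal], [+voice], [−lateral]. Since the list omits [sonorant] and [nasal] — which do distinguish the voiced velar stop from the velar nasal — this pair collapses; all other pairs remain distinct.

ɡ, ŋ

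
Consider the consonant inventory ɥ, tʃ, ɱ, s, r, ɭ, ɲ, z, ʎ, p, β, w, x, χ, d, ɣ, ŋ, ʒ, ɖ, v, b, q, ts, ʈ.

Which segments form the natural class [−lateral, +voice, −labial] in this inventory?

r, ɲ, z, d, ɣ, ŋ, ʒ, ɖ

Among the inventory, the [−lateral] segments are /ɥ, tʃ, ɱ, s, r, ɲ, z, p, β, w, x, χ, d, ɣ, ŋ, ʒ, ɖ, v, b, q, ts, ʈ/.
Intersecting with [+voice] gives /ɥ, ɱ, r, ɲ, z, β, w, d, ɣ, ŋ, ʒ, ɖ, v, b/.
Then [−labial] leaves /r, ɲ, z, d, ɣ, ŋ, ʒ, ɖ/.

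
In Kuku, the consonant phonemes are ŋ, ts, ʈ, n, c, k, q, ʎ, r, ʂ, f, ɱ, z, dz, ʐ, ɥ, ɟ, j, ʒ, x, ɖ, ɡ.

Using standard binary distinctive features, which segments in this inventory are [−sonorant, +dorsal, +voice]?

Checking each segment against [−sonorant], [+dorsal], [+voice]: /ɟ/ (voiced palatal stop), /ɡ/ (voiced velar stop) satisfy every feature; every other segment in the inventory fails at least one.

ɟ, ɡ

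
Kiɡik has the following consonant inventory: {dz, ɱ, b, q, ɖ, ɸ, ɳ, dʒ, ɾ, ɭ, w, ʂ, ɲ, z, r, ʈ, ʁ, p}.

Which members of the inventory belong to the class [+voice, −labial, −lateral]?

Eliminate segments failing any feature: /ɱ, b, w/ are [+labial]; /q, ɸ, ʂ, ʈ, p/ are [−voice]; /ɭ/ is [+lateral]. The remaining /dz, ɖ, ɳ, dʒ, ɾ, ɲ, z, r, ʁ/ satisfy [+voice], [−labial], [−lateral].

dz, ɖ, ɳ, dʒ, ɾ, ɲ, z, r, ʁ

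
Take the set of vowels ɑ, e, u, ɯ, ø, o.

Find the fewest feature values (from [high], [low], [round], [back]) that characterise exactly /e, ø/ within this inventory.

/e, ø/ are exactly the [−back] segments in the inventory, so a single feature suffices.

[−back]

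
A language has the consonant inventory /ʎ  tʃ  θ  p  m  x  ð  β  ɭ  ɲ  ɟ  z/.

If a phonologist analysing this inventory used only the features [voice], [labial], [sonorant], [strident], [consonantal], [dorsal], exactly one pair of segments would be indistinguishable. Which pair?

On the given features, /ɲ/ and /ʎ/ have an identical profile: [+voice], [−labial], [+sonorant], [−strident], [+consonantal], [+dorsal]. No other two segments in the inventory coincide on all 6 features. (They do differ in [nasal] and [lateral], which are not among the given features.)

ɲ, ʎ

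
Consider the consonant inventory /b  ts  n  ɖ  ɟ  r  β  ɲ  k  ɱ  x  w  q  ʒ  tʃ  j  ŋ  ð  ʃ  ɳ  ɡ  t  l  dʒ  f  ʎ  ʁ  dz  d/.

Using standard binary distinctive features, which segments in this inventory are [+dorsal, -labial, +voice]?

ɟ, ɲ, j, ŋ, ɡ, ʎ, ʁ

Checking each segment against [+dorsal], [-labial], [+voice]: /ɟ/ (voiced palatal stop), /ɲ/ (palatal nasal), /j/ (palatal glide), /ŋ/ (velar nasal), /ɡ/ (voiced velar stop), /ʎ/ (palatal lateral approximant), among others, satisfy every feature; every other segment in the inventory fails at least one.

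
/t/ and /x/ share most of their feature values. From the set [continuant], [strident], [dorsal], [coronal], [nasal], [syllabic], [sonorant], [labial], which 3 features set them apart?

[continuant], [coronal], [dorsal]

/t/ is the voiceless alveolar stop and /x/ is the voiceless velar fricative. Both are [−strident], [−nasal], [−syllabic], [−sonorant], [−labial]. /t/ is [−continuant] while /x/ is [+continuant]; /t/ is [+coronal] while /x/ is [−coronal]; /t/ is [−dorsal] while /x/ is [+dorsal], so the distinguishing features are [continuant], [coronal], [dorsal].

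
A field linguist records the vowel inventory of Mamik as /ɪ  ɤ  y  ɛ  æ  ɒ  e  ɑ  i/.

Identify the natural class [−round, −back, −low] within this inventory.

Checking each segment against [−round], [−back], [−low]: /ɪ/ (high front unrounded lax vowel), /ɛ/ (mid front unrounded lax vowel), /e/ (mid front unrounded tense vowel), /i/ (high front unrounded tense vowel) satisfy every feature; every other segment in the inventory fails at least one.

ɪ, ɛ, e, i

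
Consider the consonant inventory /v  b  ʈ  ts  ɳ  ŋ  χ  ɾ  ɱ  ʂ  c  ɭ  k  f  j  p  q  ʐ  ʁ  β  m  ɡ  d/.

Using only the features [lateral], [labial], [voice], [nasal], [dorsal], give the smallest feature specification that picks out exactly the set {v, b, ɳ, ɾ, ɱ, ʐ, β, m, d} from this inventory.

[+voice, −lateral, −dorsal]

The class [+voice], [−lateral], [−dorsal] has exactly /v, b, ɳ, ɾ, ɱ, ʐ, β, m, d/ as its extension in this inventory. No smaller conjunction from the listed features achieves this: [−lateral, −dorsal] alone would also admit /ʈ, ts, ʂ, f, …/; [+voice, −dorsal] alone would also admit /ɭ/; [+voice, −lateral] alone would also admit /ŋ, j, ʁ, ɡ/; and checking the remaining two-feature bundles turns up none with this extension.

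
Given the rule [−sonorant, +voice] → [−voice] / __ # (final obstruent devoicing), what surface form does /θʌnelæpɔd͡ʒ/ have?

The only segment in the rule's environment that also matches [−sonorant, +voice] is /d͡ʒ/. Applying [−voice] turns the voiced postalveolar affricate into /t͡ʃ/ (voiceless postalveolar affricate), giving [θʌnelæpɔt͡ʃ].

[θʌnelæpɔt͡ʃ]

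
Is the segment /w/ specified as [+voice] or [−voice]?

[+voice]

/w/ is the labial-velar glide. The feature [voice] marks segments produced with vocal-fold vibration; /w/ has this property, so it is [+voice].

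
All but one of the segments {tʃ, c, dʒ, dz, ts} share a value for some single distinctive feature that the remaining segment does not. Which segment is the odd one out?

c

[delayed release] (equivalently [strident], [dorsal]) groups all but one: /tʃ, dz, dʒ, ts/ share [+delayed release] while /c/ (voiceless palatal stop) alone is [-delayed release]. Removing any other segment would not leave a single-feature class that excludes it.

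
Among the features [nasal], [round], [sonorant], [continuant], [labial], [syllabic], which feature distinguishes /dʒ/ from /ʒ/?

[continuant]

/dʒ/ is the voiced postalveolar affricate and /ʒ/ is the voiced postalveolar fricative. Both are [−nasal], [−round], [−sonorant], [−labial], [−syllabic]. /dʒ/ is [−continuant] while /ʒ/ is [+continuant], so the distinguishing feature is [continuant].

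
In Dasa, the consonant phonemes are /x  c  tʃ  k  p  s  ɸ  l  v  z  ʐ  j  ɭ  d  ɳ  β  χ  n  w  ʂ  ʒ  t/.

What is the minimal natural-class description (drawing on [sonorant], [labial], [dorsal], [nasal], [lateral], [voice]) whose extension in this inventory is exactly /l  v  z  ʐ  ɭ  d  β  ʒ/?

The class [+voice], [-nasal], [-dorsal] has exactly /l, v, z, ʐ, ɭ, d, β, ʒ/ as its extension in this inventory. No smaller conjunction from the listed features achieves this: [-nasal, -dorsal] alone would also admit /tʃ, p, s, ɸ, …/; [+voice, -dorsal] alone would also admit /ɳ, n/; [+voice, -nasal] alone would also admit /j, w/; and checking the remaining two-feature bundles turns up none with this extension.

[+voice, -nasal, -dorsal]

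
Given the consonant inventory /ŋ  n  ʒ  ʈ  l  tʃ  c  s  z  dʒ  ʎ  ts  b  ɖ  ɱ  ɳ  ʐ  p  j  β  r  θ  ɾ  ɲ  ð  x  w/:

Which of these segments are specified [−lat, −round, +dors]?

The [−lateral] segments are /ŋ, n, ʒ, ʈ, tʃ, c, s, z, dʒ, ts, b, ɖ, ɱ, ɳ, ʐ, p, j, β, r, θ, ɾ, ɲ, ð, x, w/.
Within that set, [−round] gives /ŋ, n, ʒ, ʈ, tʃ, c, s, z, dʒ, ts, b, ɖ, ɱ, ɳ, ʐ, p, j, β, r, θ, ɾ, ɲ, ð, x/.
Of those, [+dorsal] leaves /ŋ, c, j, ɲ, x/.

ŋ, c, j, ɲ, x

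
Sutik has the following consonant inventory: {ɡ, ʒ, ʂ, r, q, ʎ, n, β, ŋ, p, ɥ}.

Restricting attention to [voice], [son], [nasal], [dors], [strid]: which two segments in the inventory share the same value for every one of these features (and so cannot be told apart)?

Both /ʎ/ and /ɥ/ are [+voice], [+sonorant], [−nasal], [+dorsal], [−strident]. Since the list omits [lateral], [labial] and [round] — which do distinguish the palatal lateral approximant from the labial-palatal glide — this pair collapses; all other pairs remain distinct.

ʎ, ɥ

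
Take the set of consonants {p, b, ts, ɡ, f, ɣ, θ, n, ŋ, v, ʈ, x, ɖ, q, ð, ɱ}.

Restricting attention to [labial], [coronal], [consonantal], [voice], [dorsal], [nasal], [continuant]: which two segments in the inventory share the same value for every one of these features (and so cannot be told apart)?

ts, ʈ

Both /ts/ and /ʈ/ are [−labial], [+coronal], [+consonantal], [−voice], [−dorsal], [−nasal], [−continuant]. Since the list omits [strident], [delayed release] and [anterior] — which do distinguish the voiceless alveolar affricate from the voiceless retroflex stop — this pair collapses; all other pairs remain distinct.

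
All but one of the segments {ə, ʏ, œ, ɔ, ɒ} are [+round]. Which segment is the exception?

ə

/ə/ is the mid central vowel (schwa), which is [-round]; the rest — /ʏ, ɔ, œ, ɒ/ — are [+round].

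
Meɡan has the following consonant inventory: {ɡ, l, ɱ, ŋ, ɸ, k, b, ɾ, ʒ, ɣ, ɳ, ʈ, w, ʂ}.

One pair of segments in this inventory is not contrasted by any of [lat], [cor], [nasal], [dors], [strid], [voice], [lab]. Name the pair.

ɡ, ɣ

On the given features, /ɡ/ and /ɣ/ have an identical profile: [−lateral], [−coronal], [−nasal], [+dorsal], [−strident], [+voice], [−labial]. No other two segments in the inventory coincide on all 7 features. (They do differ in [continuant], which is not among the given features.)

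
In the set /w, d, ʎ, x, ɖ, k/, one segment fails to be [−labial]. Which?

/w/ is the labial-velar glide, which is [+labial]; the rest — /k, x, ɖ, ʎ, d/ — are [−labial].

w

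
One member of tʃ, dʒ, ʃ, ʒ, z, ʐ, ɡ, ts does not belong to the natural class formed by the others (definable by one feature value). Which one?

/ʒ, ʐ, ts, dʒ, z, ʃ, tʃ/ are all [+strident], but /ɡ/ (voiced velar stop) is [−strident]. No other single segment can be removed to leave a set sharing one feature value that the removed segment lacks, so /ɡ/ is the odd one out.

ɡ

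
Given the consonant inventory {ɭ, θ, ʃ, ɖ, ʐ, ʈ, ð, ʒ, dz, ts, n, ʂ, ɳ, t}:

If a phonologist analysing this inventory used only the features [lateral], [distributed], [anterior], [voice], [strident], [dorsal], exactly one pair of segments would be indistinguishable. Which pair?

Both /ɖ/ and /ɳ/ are [-lateral], [-distributed], [-anterior], [+voice], [-strident], [-dorsal]. Since the list omits [sonorant] and [nasal] — which do distinguish the voiced retroflex stop from the retroflex nasal — this pair collapses; all other pairs remain distinct.

ɖ, ɳ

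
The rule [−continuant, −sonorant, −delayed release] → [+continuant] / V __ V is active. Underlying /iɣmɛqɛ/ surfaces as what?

The only segment in the rule's environment that also matches [−continuant, −sonorant, −delayed release] is /q/. Applying [+continuant] turns the voiceless uvular stop into /χ/ (voiceless uvular fricative), giving [iɣmɛχɛ].

[iɣmɛχɛ]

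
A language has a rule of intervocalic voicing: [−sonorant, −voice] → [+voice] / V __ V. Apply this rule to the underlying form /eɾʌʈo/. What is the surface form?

[eɾʌɖo]

/ʈ/ satisfies [−sonorant, −voice] and sits in V __ V. The [+voice] counterpart of the voiceless retroflex stop is /ɖ/. Other segments in /eɾʌʈo/ either fail the structural description or are not in the environment, so the surface form is [eɾʌɖo].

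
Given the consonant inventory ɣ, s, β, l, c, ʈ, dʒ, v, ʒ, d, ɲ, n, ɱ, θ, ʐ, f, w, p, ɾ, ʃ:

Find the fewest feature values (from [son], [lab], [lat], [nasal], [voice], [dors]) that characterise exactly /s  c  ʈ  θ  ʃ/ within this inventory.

/s, c, ʈ, θ, ʃ/ are all [−voice], [−labial], and no other segment in the inventory matches both values. Dropping any one of them over-generates: [−labial] alone would also admit /ɣ, l, dʒ, ʒ, …/; [−voice] alone would also admit /f, p/. No other single listed feature picks out exactly this set either, so fewer than two features will not do.

[−voice, −lab]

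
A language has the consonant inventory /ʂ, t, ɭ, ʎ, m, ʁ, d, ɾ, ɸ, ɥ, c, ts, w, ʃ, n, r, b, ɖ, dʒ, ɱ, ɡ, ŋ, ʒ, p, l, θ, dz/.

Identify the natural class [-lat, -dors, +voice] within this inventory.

m, d, ɾ, n, r, b, ɖ, dʒ, ɱ, ʒ, dz

Eliminate segments failing any feature: /ʂ, t, ɸ, ts, ʃ, p, θ/ are [-voice]; /ɭ, ʎ, l/ are [+lateral]; /ʁ, ɥ, c, w, ɡ, ŋ/ are [+dorsal]. The remaining /m, d, ɾ, n, r, b, ɖ, dʒ, ɱ, ʒ, dz/ satisfy [-lateral], [-dorsal], [+voice].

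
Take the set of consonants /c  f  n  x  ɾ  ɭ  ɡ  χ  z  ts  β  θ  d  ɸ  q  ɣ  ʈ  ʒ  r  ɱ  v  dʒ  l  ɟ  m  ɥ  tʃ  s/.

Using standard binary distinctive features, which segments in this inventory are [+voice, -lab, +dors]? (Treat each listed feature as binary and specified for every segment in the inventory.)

ɡ, ɣ, ɟ

Checking each segment against [+voice], [-labial], [+dorsal]: /ɡ/ (voiced velar stop), /ɣ/ (voiced velar fricative), /ɟ/ (voiced palatal stop) satisfy every feature; every other segment in the inventory fails at least one.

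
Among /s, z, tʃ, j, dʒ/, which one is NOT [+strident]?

Every segment except /j/ is [+strident]. /j/ (palatal glide) is [−strident], so it is the exception.

j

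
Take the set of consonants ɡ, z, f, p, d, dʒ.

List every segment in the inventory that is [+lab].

f, p

The feature [labial] marks segments articulated with one or both lips. In this inventory /f, p/ have that property, so they are [+labial]; /ɡ, z, d, dʒ/ are [−labial].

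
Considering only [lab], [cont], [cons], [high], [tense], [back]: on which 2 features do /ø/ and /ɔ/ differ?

[back], [tense]

/ø/ is the mid front rounded tense vowel and /ɔ/ is the mid back rounded lax vowel. Both are [+labial], [+continuant], [-consonantal], [-high]. /ø/ is [-back] while /ɔ/ is [+back]; /ø/ is [+tense] while /ɔ/ is [-tense], so the distinguishing features are [back], [tense].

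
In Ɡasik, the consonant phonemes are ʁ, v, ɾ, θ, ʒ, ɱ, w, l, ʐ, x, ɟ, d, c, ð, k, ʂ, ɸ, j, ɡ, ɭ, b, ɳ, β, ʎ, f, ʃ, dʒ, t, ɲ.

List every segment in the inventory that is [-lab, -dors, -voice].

θ, ʂ, ʃ, t

Checking each segment against [-labial], [-dorsal], [-voice]: /θ/ (voiceless dental fricative), /ʂ/ (voiceless retroflex fricative), /ʃ/ (voiceless postalveolar fricative), /t/ (voiceless alveolar stop) satisfy every feature; every other segment in the inventory fails at least one.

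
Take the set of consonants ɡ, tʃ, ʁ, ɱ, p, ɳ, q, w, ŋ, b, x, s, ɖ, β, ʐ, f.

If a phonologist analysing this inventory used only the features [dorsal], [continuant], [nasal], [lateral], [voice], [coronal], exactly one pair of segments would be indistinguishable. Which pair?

ʁ, w

/ʁ/ (voiced uvular fricative) and /w/ (labial-velar glide) are both [+dorsal], [+continuant], [-nasal], [-lateral], [+voice], [-coronal], so none of the listed features separates them. (They do differ in [labial], [round] and [high], which are not among the given features.) Every other pair in the inventory differs on at least one listed feature.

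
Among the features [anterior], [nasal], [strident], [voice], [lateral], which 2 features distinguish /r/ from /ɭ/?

The two segments share [−nasal], [−strident], [+voice]. The only features from the list on which they differ: /r/ is [−lateral] while /ɭ/ is [+lateral]; /r/ is [+anterior] while /ɭ/ is [−anterior].

[lateral], [anterior]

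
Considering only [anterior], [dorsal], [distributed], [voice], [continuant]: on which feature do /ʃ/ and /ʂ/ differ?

[distributed]

The two segments share [−anterior], [−dorsal], [−voice], [+continuant]. The only feature from the list on which they differ: /ʃ/ is [+distributed] while /ʂ/ is [−distributed].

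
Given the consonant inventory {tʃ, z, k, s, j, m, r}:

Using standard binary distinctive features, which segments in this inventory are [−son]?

The feature [sonorant] marks segments produced without turbulent airflow (nasals, liquids, glides, vowels). In this inventory /tʃ, z, k, s/ lack that property, so they are [−sonorant]; /j, m, r/ are [+sonorant].

tʃ, z, k, s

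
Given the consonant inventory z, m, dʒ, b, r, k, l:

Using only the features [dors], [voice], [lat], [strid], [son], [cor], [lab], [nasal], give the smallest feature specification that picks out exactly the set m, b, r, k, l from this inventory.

The target set is precisely the extension of [-strident] in this inventory.

[-strid]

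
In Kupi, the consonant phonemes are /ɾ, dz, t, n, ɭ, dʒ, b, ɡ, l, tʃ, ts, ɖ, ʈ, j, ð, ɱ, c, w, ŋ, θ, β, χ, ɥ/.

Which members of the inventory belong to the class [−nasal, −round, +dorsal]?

ɡ, j, c, χ

Checking each segment against [−nasal], [−round], [+dorsal]: /ɡ/ (voiced velar stop), /j/ (palatal glide), /c/ (voiceless palatal stop), /χ/ (voiceless uvular fricative) satisfy every feature; every other segment in the inventory fails at least one.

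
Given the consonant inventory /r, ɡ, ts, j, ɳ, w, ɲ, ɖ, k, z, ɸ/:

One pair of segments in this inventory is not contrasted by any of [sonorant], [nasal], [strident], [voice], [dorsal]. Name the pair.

Both /w/ and /j/ are [+sonorant], [−nasal], [−strident], [+voice], [+dorsal]. Since the list omits [labial], [round] and [back] — which do distinguish the labial-velar glide from the palatal glide — this pair collapses; all other pairs remain distinct.

w, j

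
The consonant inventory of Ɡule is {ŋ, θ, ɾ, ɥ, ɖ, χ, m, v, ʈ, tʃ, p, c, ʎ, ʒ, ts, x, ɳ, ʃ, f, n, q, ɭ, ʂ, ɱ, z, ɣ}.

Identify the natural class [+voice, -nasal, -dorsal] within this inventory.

ɾ, ɖ, v, ʒ, ɭ, z

First, the [+voice] segments are /ŋ, ɾ, ɥ, ɖ, m, v, ʎ, ʒ, ɳ, n, ɭ, ɱ, z, ɣ/.
Within that set, [-nasal] gives /ɾ, ɥ, ɖ, v, ʎ, ʒ, ɭ, z, ɣ/.
Within that set, [-dorsal] leaves /ɾ, ɖ, v, ʒ, ɭ, z/.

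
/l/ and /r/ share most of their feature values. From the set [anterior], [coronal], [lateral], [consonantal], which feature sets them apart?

The two segments share [+anterior], [+coronal], [+consonantal]. The only feature from the list on which they differ: /l/ is [+lateral] while /r/ is [−lateral].

[lateral]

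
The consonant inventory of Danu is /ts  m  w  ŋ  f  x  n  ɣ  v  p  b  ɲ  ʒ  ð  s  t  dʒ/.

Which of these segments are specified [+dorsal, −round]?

First, the [+dorsal] segments are /w, ŋ, x, ɣ, ɲ/.
Among these, [−round] leaves /ŋ, x, ɣ, ɲ/.

ŋ, x, ɣ, ɲ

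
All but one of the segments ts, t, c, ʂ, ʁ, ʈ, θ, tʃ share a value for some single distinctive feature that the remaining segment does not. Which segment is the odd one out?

/ts, θ, ʂ, ʈ, t, c, tʃ/ are all [-voice], but /ʁ/ (voiced uvular fricative) is [+voice]. No other single segment can be removed to leave a set sharing one feature value that the removed segment lacks, so /ʁ/ is the odd one out.

ʁ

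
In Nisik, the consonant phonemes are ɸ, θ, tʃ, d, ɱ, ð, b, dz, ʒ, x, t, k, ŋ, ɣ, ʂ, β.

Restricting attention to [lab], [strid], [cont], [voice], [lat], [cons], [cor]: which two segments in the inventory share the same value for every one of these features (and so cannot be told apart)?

/ɱ/ (labiodental nasal) and /b/ (voiced bilabial stop) are both [+labial], [−strident], [−continuant], [+voice], [−lateral], [+consonantal], [−coronal], so none of the listed features separates them. (They do differ in [sonorant] and [nasal], which are not among the given features.) Every other pair in the inventory differs on at least one listed feature.

ɱ, b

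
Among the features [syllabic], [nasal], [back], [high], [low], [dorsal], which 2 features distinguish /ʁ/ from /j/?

/ʁ/ is the voiced uvular fricative and /j/ is the palatal glide. Both are [−syllabic], [−nasal], [−low], [+dorsal]. /ʁ/ is [−high] while /j/ is [+high]; /ʁ/ is [+back] while /j/ is [−back], so the distinguishing features are [high], [back].

[high], [back]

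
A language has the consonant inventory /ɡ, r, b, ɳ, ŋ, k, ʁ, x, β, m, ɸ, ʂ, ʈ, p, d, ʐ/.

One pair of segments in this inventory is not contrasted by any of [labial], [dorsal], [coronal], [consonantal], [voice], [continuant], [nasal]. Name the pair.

/ʐ/ (voiced retroflex fricative) and /r/ (alveolar trill) are both [-labial], [-dorsal], [+coronal], [+consonantal], [+voice], [+continuant], [-nasal], so none of the listed features separates them. (They do differ in [sonorant], [strident] and [anterior], which are not among the given features.) Every other pair in the inventory differs on at least one listed feature.

ʐ, r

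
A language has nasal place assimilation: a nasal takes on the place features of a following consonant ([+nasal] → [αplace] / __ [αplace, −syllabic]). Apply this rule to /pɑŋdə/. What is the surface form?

[pɑndə]

The only nasal preceding a consonant is /ŋ/ before /d/. /d/ is [+coronal], so /ŋ/ → /n/, giving [pɑndə].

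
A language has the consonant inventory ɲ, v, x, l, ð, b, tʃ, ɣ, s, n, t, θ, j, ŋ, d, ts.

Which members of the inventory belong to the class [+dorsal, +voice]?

ɲ, ɣ, j, ŋ

First, the [+dorsal] segments are /ɲ, x, ɣ, j, ŋ/.
Then [+voice] leaves /ɲ, ɣ, j, ŋ/.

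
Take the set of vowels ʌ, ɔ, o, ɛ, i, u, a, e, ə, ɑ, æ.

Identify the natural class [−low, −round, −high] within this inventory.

ʌ, ɛ, e, ə

Checking each segment against [−low], [−round], [−high]: /ʌ/ (mid back unrounded lax vowel), /ɛ/ (mid front unrounded lax vowel), /e/ (mid front unrounded tense vowel), /ə/ (mid central vowel (schwa)) satisfy every feature; every other segment in the inventory fails at least one.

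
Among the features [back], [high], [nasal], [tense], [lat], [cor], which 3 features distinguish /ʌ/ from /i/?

/ʌ/ is the mid back unrounded lax vowel and /i/ is the high front unrounded tense vowel. Both are [−nasal], [−lateral], [−coronal]. /ʌ/ is [−high] while /i/ is [+high]; /ʌ/ is [+back] while /i/ is [−back]; /ʌ/ is [−tense] while /i/ is [+tense], so the distinguishing features are [high], [back], [tense].

[high], [back], [tense]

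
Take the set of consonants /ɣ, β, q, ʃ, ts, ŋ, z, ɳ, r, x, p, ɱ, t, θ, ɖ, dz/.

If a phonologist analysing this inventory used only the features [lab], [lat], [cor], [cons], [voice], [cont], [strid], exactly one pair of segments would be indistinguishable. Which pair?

On the given features, /ɳ/ and /ɖ/ have an identical profile: [−labial], [−lateral], [+coronal], [+consonantal], [+voice], [−continuant], [−strident]. No other two segments in the inventory coincide on all 7 features. (They do differ in [sonorant] and [nasal], which are not among the given features.)

ɳ, ɖ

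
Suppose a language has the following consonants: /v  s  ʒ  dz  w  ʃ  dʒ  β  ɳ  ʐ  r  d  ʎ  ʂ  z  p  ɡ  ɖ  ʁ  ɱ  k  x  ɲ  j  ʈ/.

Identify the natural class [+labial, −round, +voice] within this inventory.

v, β, ɱ

Checking each segment against [+labial], [−round], [+voice]: /v/ (voiced labiodental fricative), /β/ (voiced bilabial fricative), /ɱ/ (labiodental nasal) satisfy every feature; every other segment in the inventory fails at least one.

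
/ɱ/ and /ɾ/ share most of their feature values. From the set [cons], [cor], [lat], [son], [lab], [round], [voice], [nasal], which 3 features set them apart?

[nasal], [labial], [coronal]

The two segments share [+consonantal], [−lateral], [+sonorant], [−round], [+voice]. The only features from the list on which they differ: /ɱ/ is [+nasal] while /ɾ/ is [−nasal]; /ɱ/ is [+labial] while /ɾ/ is [−labial]; /ɱ/ is [−coronal] while /ɾ/ is [+coronal].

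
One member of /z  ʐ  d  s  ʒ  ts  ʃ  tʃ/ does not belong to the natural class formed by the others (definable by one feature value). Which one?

/ts, ʒ, ʐ, tʃ, s, ʃ, z/ are all [+strident], but /d/ (voiced alveolar stop) is [-strident]. No other single segment can be removed to leave a set sharing one feature value that the removed segment lacks, so /d/ is the odd one out.

d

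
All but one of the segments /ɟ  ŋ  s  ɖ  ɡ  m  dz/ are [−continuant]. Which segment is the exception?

/s/ is the voiceless alveolar fricative, which is [+continuant]; the rest — /ɟ, ŋ, ɖ, dz, ɡ, m/ — are [−continuant].

s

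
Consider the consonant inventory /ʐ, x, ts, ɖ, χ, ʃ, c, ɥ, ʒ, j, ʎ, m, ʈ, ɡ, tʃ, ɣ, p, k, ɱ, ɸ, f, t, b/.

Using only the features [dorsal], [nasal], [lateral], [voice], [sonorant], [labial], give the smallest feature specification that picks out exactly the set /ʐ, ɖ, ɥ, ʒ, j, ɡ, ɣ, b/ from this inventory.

[+voice, −nasal, −lateral]

Every target segment is [+voice], [−nasal], [−lateral]; each remaining inventory member fails at least one of these. Each conjunct is needed — [−nasal, −lateral] alone would also admit /x, ts, χ, ʃ, …/; [+voice, −lateral] alone would also admit /m, ɱ/; [+voice, −nasal] alone would also admit /ʎ/ — and no other combination of two listed features has exactly this extension, so three is the minimum.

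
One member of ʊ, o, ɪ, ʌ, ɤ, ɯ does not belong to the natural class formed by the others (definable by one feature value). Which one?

ɪ

/ɯ, ʊ, ɤ, ʌ, o/ are all [+back], but /ɪ/ (high front unrounded lax vowel) is [−back]. No other single segment can be removed to leave a set sharing one feature value that the removed segment lacks, so /ɪ/ is the odd one out.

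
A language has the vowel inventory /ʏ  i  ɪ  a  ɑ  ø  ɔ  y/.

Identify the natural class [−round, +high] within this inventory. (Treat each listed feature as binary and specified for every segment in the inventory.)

i, ɪ

Checking each segment against [−round], [+high]: /i/ (high front unrounded tense vowel), /ɪ/ (high front unrounded lax vowel) satisfy every feature; every other segment in the inventory fails at least one.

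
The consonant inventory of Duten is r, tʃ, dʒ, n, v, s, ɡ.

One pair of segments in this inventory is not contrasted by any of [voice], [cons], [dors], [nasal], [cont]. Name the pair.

On the given features, /r/ and /v/ have an identical profile: [+voice], [+consonantal], [−dorsal], [−nasal], [+continuant]. No other two segments in the inventory coincide on all 5 features. (They do differ in [sonorant], [labial] and [coronal], which are not among the given features.)

r, v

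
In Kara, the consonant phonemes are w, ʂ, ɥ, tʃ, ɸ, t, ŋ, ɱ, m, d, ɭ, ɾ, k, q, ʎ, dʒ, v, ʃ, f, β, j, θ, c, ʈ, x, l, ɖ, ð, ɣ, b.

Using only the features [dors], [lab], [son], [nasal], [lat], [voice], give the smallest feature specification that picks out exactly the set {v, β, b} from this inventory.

/v, β, b/ are all [-sonorant], [+voice], [+labial], and no other segment in the inventory matches all three values. Dropping any one of them over-generates: [+voice, +labial] alone would also admit /w, ɥ, ɱ, m/; [-sonorant, +labial] alone would also admit /ɸ, f/; [-sonorant, +voice] alone would also admit /d, dʒ, ɖ, ð, …/. No other combination of two listed features picks out exactly this set either, so fewer than three features will not do.

[-son, +voice, +lab]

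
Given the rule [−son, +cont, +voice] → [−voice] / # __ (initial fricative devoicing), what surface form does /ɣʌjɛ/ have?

[xʌjɛ]

Only the initial segment /ɣ/ is both word-initial and matches the structural description. It is a voiced velar fricative, so [−son, +cont, +voice] holds; changing it to [−voice] with all other features held fixed yields /x/ (voiceless velar fricative). No other segment meets both the structural description and the environment, so the output is [xʌjɛ].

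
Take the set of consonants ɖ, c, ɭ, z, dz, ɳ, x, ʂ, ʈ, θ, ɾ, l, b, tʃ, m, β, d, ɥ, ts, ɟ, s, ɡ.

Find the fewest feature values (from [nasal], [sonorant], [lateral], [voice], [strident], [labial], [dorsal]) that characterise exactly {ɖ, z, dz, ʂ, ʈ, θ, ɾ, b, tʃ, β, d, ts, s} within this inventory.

[-nasal, -lateral, -dorsal]

The class [-nasal], [-lateral], [-dorsal] has exactly /ɖ, z, dz, ʂ, ʈ, θ, ɾ, b, tʃ, β, d, ts, s/ as its extension in this inventory. No smaller conjunction from the listed features achieves this: [-lateral, -dorsal] alone would also admit /ɳ, m/; [-nasal, -dorsal] alone would also admit /ɭ, l/; [-nasal, -lateral] alone would also admit /c, x, ɥ, ɟ, …/; and checking the remaining two-feature bundles turns up none with this extension.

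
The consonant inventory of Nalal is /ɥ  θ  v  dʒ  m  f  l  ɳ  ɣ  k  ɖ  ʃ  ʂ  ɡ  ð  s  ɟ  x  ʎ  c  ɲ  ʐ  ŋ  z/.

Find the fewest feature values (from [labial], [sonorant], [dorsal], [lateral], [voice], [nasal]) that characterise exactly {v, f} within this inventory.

[-sonorant, +labial]

/v, f/ are all [-sonorant], [+labial], and no other segment in the inventory matches both values. Dropping any one of them over-generates: [+labial] alone would also admit /ɥ, m/; [-sonorant] alone would also admit /θ, dʒ, ɣ, k, …/. No other single listed feature picks out exactly this set either, so fewer than two features will not do.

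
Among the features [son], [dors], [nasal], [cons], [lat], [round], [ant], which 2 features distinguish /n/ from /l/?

The two segments share [+sonorant], [−dorsal], [+consonantal], [−round], [+anterior]. The only features from the list on which they differ: /n/ is [+nasal] while /l/ is [−nasal]; /n/ is [−lateral] while /l/ is [+lateral].

[nasal], [lateral]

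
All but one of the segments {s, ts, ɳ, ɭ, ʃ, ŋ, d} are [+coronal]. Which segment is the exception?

ŋ

/ts, ɭ, d, ɳ, s, ʃ/ are all [+coronal]; /ŋ/ (velar nasal) is [−coronal].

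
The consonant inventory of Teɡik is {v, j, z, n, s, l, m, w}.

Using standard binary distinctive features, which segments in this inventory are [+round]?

The [+round] segments here are /w/; the remaining /v, j, z, n, s, l, m/ are [-round].

w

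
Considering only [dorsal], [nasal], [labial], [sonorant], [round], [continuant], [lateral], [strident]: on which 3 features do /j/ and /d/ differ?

[sonorant], [continuant], [dorsal]

/j/ (palatal glide) and /d/ (voiced alveolar stop) agree on [-nasal], [-labial], [-round], [-lateral], [-strident]. They differ on [sonorant] (/j/ [+], /d/ [-]), [continuant] (/j/ [+], /d/ [-]), [dorsal] (/j/ [+], /d/ [-]).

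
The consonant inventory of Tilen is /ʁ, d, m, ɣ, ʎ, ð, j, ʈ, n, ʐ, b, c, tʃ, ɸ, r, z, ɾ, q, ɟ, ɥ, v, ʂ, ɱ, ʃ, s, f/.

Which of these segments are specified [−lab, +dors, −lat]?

ʁ, ɣ, j, c, q, ɟ

First, the [−labial] segments are /ʁ, d, ɣ, ʎ, ð, j, ʈ, n, ʐ, c, tʃ, r, z, ɾ, q, ɟ, ʂ, ʃ, s/.
Intersecting with [+dorsal] gives /ʁ, ɣ, ʎ, j, c, q, ɟ/.
Then [−lateral] leaves /ʁ, ɣ, j, c, q, ɟ/.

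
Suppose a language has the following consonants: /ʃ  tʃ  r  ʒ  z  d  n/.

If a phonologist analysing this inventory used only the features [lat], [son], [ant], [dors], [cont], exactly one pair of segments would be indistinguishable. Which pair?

ʃ, ʒ

On the given features, /ʃ/ and /ʒ/ have an identical profile: [−lateral], [−sonorant], [−anterior], [−dorsal], [+continuant]. No other two segments in the inventory coincide on all 5 features. (They do differ in [voice], which is not among the given features.)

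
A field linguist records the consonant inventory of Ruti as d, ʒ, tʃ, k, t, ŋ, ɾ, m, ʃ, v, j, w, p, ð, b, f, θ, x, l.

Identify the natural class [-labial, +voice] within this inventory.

Among the inventory, the [-labial] segments are /d, ʒ, tʃ, k, t, ŋ, ɾ, ʃ, j, ð, θ, x, l/.
Among these, [+voice] leaves /d, ʒ, ŋ, ɾ, j, ð, l/.

d, ʒ, ŋ, ɾ, j, ð, l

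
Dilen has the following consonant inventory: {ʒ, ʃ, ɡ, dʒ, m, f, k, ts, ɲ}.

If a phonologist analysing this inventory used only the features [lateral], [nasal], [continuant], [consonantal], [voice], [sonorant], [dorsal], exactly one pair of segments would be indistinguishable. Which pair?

ʃ, f

/ʃ/ (voiceless postalveolar fricative) and /f/ (voiceless labiodental fricative) are both [−lateral], [−nasal], [+continuant], [+consonantal], [−voice], [−sonorant], [−dorsal], so none of the listed features separates them. (They do differ in [labial] and [coronal], which are not among the given features.) Every other pair in the inventory differs on at least one listed feature.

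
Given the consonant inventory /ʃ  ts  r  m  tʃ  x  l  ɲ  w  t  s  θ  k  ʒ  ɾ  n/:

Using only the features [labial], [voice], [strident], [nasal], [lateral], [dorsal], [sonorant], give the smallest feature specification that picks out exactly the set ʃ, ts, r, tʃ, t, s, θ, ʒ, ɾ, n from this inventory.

The class [−lateral], [−labial], [−dorsal] has exactly /ʃ, ts, r, tʃ, t, s, θ, ʒ, ɾ, n/ as its extension in this inventory. No smaller conjunction from the listed features achieves this: [−labial, −dorsal] alone would also admit /l/; [−lateral, −dorsal] alone would also admit /m/; [−lateral, −labial] alone would also admit /x, ɲ, k/; and checking the remaining two-feature bundles turns up none with this extension.

[−lateral, −labial, −dorsal]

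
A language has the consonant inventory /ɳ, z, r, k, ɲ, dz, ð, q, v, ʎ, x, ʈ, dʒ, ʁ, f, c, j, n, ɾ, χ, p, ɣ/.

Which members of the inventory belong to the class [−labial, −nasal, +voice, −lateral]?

Checking each segment against [−labial], [−nasal], [+voice], [−lateral]: /z/ (voiced alveolar fricative), /r/ (alveolar trill), /dz/ (voiced alveolar affricate), /ð/ (voiced dental fricative), /dʒ/ (voiced postalveolar affricate), /ʁ/ (voiced uvular fricative), among others, satisfy every feature; every other segment in the inventory fails at least one.

z, r, dz, ð, dʒ, ʁ, j, ɾ, ɣ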